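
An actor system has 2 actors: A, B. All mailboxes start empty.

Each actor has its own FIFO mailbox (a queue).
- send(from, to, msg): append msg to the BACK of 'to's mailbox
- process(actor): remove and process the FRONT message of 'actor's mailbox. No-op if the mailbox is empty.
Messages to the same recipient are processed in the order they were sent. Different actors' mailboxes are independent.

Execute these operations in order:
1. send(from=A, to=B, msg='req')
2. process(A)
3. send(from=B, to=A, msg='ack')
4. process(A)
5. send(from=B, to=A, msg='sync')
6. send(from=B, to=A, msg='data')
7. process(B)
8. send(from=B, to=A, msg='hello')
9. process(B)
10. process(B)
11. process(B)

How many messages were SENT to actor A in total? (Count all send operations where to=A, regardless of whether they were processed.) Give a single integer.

Answer: 4

Derivation:
After 1 (send(from=A, to=B, msg='req')): A:[] B:[req]
After 2 (process(A)): A:[] B:[req]
After 3 (send(from=B, to=A, msg='ack')): A:[ack] B:[req]
After 4 (process(A)): A:[] B:[req]
After 5 (send(from=B, to=A, msg='sync')): A:[sync] B:[req]
After 6 (send(from=B, to=A, msg='data')): A:[sync,data] B:[req]
After 7 (process(B)): A:[sync,data] B:[]
After 8 (send(from=B, to=A, msg='hello')): A:[sync,data,hello] B:[]
After 9 (process(B)): A:[sync,data,hello] B:[]
After 10 (process(B)): A:[sync,data,hello] B:[]
After 11 (process(B)): A:[sync,data,hello] B:[]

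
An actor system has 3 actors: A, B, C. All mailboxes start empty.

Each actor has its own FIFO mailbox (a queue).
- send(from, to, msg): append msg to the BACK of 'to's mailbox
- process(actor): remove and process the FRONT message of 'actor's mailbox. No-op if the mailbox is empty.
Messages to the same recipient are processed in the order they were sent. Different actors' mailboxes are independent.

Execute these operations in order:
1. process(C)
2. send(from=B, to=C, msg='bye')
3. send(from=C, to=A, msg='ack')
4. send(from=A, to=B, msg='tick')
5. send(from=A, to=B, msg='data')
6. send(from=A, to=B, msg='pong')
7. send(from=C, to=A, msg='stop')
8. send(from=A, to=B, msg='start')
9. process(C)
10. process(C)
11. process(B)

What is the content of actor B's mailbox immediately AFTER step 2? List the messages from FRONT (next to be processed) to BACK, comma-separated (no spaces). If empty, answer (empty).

After 1 (process(C)): A:[] B:[] C:[]
After 2 (send(from=B, to=C, msg='bye')): A:[] B:[] C:[bye]

(empty)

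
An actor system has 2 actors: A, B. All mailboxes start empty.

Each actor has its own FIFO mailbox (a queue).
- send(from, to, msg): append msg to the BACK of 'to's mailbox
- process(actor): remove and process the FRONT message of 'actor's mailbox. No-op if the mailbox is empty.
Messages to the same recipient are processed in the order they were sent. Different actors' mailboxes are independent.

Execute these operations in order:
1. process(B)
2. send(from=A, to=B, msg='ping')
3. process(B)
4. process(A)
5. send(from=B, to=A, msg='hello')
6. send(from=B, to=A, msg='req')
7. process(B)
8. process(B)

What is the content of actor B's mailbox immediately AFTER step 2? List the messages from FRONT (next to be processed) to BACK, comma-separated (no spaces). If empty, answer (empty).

After 1 (process(B)): A:[] B:[]
After 2 (send(from=A, to=B, msg='ping')): A:[] B:[ping]

ping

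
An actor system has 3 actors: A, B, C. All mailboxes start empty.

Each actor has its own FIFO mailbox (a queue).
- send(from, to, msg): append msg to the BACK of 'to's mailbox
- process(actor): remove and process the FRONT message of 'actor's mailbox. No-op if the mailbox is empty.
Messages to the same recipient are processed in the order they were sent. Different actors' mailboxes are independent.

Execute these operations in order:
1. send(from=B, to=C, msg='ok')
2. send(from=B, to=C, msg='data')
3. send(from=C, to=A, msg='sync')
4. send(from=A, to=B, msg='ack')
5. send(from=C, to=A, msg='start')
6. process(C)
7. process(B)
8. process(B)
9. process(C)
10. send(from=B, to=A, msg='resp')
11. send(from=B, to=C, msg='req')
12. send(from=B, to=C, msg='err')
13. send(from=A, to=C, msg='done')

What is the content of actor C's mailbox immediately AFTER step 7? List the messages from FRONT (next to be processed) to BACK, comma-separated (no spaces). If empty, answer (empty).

After 1 (send(from=B, to=C, msg='ok')): A:[] B:[] C:[ok]
After 2 (send(from=B, to=C, msg='data')): A:[] B:[] C:[ok,data]
After 3 (send(from=C, to=A, msg='sync')): A:[sync] B:[] C:[ok,data]
After 4 (send(from=A, to=B, msg='ack')): A:[sync] B:[ack] C:[ok,data]
After 5 (send(from=C, to=A, msg='start')): A:[sync,start] B:[ack] C:[ok,data]
After 6 (process(C)): A:[sync,start] B:[ack] C:[data]
After 7 (process(B)): A:[sync,start] B:[] C:[data]

data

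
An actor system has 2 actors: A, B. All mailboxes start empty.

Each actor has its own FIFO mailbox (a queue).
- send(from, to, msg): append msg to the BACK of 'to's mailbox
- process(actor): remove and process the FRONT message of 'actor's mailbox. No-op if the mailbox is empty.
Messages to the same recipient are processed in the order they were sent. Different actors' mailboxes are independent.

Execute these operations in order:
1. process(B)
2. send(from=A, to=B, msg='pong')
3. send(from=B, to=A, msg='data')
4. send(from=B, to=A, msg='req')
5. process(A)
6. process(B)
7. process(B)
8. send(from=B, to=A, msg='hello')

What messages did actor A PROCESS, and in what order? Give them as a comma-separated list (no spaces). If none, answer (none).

After 1 (process(B)): A:[] B:[]
After 2 (send(from=A, to=B, msg='pong')): A:[] B:[pong]
After 3 (send(from=B, to=A, msg='data')): A:[data] B:[pong]
After 4 (send(from=B, to=A, msg='req')): A:[data,req] B:[pong]
After 5 (process(A)): A:[req] B:[pong]
After 6 (process(B)): A:[req] B:[]
After 7 (process(B)): A:[req] B:[]
After 8 (send(from=B, to=A, msg='hello')): A:[req,hello] B:[]

Answer: data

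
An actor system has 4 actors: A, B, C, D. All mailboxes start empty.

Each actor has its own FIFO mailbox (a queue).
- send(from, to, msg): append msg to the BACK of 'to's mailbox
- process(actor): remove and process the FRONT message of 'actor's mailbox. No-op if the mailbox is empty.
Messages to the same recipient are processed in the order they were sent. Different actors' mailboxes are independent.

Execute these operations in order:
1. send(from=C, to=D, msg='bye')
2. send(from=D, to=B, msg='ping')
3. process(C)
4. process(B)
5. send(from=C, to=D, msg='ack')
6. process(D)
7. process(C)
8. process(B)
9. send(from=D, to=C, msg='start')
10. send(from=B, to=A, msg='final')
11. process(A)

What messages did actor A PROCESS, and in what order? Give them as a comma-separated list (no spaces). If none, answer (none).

Answer: final

Derivation:
After 1 (send(from=C, to=D, msg='bye')): A:[] B:[] C:[] D:[bye]
After 2 (send(from=D, to=B, msg='ping')): A:[] B:[ping] C:[] D:[bye]
After 3 (process(C)): A:[] B:[ping] C:[] D:[bye]
After 4 (process(B)): A:[] B:[] C:[] D:[bye]
After 5 (send(from=C, to=D, msg='ack')): A:[] B:[] C:[] D:[bye,ack]
After 6 (process(D)): A:[] B:[] C:[] D:[ack]
After 7 (process(C)): A:[] B:[] C:[] D:[ack]
After 8 (process(B)): A:[] B:[] C:[] D:[ack]
After 9 (send(from=D, to=C, msg='start')): A:[] B:[] C:[start] D:[ack]
After 10 (send(from=B, to=A, msg='final')): A:[final] B:[] C:[start] D:[ack]
After 11 (process(A)): A:[] B:[] C:[start] D:[ack]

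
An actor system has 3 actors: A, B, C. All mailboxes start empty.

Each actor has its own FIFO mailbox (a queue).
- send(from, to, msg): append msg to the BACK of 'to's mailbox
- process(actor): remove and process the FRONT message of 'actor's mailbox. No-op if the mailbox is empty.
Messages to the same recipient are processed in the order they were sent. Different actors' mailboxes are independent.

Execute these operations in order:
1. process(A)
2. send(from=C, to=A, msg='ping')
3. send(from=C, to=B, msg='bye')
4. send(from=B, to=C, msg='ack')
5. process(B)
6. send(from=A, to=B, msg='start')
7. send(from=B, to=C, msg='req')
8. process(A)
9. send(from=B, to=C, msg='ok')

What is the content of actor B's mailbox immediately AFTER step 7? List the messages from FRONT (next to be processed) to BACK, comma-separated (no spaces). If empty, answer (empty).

After 1 (process(A)): A:[] B:[] C:[]
After 2 (send(from=C, to=A, msg='ping')): A:[ping] B:[] C:[]
After 3 (send(from=C, to=B, msg='bye')): A:[ping] B:[bye] C:[]
After 4 (send(from=B, to=C, msg='ack')): A:[ping] B:[bye] C:[ack]
After 5 (process(B)): A:[ping] B:[] C:[ack]
After 6 (send(from=A, to=B, msg='start')): A:[ping] B:[start] C:[ack]
After 7 (send(from=B, to=C, msg='req')): A:[ping] B:[start] C:[ack,req]

start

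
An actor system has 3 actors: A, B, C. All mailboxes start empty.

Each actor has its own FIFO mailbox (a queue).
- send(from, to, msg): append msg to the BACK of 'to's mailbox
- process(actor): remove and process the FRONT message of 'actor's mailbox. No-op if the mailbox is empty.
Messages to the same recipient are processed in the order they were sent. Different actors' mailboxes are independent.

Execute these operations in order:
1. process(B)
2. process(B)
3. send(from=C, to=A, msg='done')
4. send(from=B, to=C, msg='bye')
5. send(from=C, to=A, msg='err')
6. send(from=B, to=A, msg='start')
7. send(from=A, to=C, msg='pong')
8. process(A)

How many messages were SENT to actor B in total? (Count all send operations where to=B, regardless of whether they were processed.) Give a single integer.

Answer: 0

Derivation:
After 1 (process(B)): A:[] B:[] C:[]
After 2 (process(B)): A:[] B:[] C:[]
After 3 (send(from=C, to=A, msg='done')): A:[done] B:[] C:[]
After 4 (send(from=B, to=C, msg='bye')): A:[done] B:[] C:[bye]
After 5 (send(from=C, to=A, msg='err')): A:[done,err] B:[] C:[bye]
After 6 (send(from=B, to=A, msg='start')): A:[done,err,start] B:[] C:[bye]
After 7 (send(from=A, to=C, msg='pong')): A:[done,err,start] B:[] C:[bye,pong]
After 8 (process(A)): A:[err,start] B:[] C:[bye,pong]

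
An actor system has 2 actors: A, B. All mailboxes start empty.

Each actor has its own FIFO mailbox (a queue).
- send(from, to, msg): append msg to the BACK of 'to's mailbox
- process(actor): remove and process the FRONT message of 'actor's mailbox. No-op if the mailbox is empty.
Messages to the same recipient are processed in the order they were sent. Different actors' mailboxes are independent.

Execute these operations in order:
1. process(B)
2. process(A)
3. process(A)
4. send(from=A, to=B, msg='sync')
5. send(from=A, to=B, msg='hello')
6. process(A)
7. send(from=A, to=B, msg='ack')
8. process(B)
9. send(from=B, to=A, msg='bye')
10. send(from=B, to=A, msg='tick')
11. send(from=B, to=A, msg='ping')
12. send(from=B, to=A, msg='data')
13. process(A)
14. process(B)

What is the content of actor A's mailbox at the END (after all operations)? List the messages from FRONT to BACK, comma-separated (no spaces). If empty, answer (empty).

Answer: tick,ping,data

Derivation:
After 1 (process(B)): A:[] B:[]
After 2 (process(A)): A:[] B:[]
After 3 (process(A)): A:[] B:[]
After 4 (send(from=A, to=B, msg='sync')): A:[] B:[sync]
After 5 (send(from=A, to=B, msg='hello')): A:[] B:[sync,hello]
After 6 (process(A)): A:[] B:[sync,hello]
After 7 (send(from=A, to=B, msg='ack')): A:[] B:[sync,hello,ack]
After 8 (process(B)): A:[] B:[hello,ack]
After 9 (send(from=B, to=A, msg='bye')): A:[bye] B:[hello,ack]
After 10 (send(from=B, to=A, msg='tick')): A:[bye,tick] B:[hello,ack]
After 11 (send(from=B, to=A, msg='ping')): A:[bye,tick,ping] B:[hello,ack]
After 12 (send(from=B, to=A, msg='data')): A:[bye,tick,ping,data] B:[hello,ack]
After 13 (process(A)): A:[tick,ping,data] B:[hello,ack]
After 14 (process(B)): A:[tick,ping,data] B:[ack]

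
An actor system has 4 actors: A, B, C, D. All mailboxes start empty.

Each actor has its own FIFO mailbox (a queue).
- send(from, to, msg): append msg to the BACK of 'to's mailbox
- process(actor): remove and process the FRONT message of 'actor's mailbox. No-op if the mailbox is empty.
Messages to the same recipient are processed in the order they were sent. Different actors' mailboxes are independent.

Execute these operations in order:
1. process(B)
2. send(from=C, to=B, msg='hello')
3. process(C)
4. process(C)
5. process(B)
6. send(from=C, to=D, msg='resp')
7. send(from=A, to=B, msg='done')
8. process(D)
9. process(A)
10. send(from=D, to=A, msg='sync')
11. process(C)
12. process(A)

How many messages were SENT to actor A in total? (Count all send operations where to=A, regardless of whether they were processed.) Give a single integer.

After 1 (process(B)): A:[] B:[] C:[] D:[]
After 2 (send(from=C, to=B, msg='hello')): A:[] B:[hello] C:[] D:[]
After 3 (process(C)): A:[] B:[hello] C:[] D:[]
After 4 (process(C)): A:[] B:[hello] C:[] D:[]
After 5 (process(B)): A:[] B:[] C:[] D:[]
After 6 (send(from=C, to=D, msg='resp')): A:[] B:[] C:[] D:[resp]
After 7 (send(from=A, to=B, msg='done')): A:[] B:[done] C:[] D:[resp]
After 8 (process(D)): A:[] B:[done] C:[] D:[]
After 9 (process(A)): A:[] B:[done] C:[] D:[]
After 10 (send(from=D, to=A, msg='sync')): A:[sync] B:[done] C:[] D:[]
After 11 (process(C)): A:[sync] B:[done] C:[] D:[]
After 12 (process(A)): A:[] B:[done] C:[] D:[]

Answer: 1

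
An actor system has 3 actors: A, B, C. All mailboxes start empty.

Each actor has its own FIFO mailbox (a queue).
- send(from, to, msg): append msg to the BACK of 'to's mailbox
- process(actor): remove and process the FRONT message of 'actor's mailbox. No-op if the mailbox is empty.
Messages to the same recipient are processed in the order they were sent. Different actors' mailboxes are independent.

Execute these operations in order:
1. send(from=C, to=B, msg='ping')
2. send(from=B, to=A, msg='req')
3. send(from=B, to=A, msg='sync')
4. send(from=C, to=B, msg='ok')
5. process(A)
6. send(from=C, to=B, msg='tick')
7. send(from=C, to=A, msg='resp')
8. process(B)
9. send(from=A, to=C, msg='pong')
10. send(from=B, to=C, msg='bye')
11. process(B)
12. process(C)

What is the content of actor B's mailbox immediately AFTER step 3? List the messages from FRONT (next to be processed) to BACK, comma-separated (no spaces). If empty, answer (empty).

After 1 (send(from=C, to=B, msg='ping')): A:[] B:[ping] C:[]
After 2 (send(from=B, to=A, msg='req')): A:[req] B:[ping] C:[]
After 3 (send(from=B, to=A, msg='sync')): A:[req,sync] B:[ping] C:[]

ping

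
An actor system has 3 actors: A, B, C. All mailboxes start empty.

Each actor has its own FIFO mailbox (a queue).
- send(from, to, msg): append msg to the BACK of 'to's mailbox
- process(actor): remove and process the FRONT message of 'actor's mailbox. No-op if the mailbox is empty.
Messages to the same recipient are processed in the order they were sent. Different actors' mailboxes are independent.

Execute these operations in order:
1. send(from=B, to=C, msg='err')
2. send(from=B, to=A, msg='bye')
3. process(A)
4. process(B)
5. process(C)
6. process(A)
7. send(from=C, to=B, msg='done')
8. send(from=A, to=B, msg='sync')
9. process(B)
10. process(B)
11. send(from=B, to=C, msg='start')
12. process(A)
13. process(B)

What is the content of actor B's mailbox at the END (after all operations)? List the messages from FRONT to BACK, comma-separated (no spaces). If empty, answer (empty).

Answer: (empty)

Derivation:
After 1 (send(from=B, to=C, msg='err')): A:[] B:[] C:[err]
After 2 (send(from=B, to=A, msg='bye')): A:[bye] B:[] C:[err]
After 3 (process(A)): A:[] B:[] C:[err]
After 4 (process(B)): A:[] B:[] C:[err]
After 5 (process(C)): A:[] B:[] C:[]
After 6 (process(A)): A:[] B:[] C:[]
After 7 (send(from=C, to=B, msg='done')): A:[] B:[done] C:[]
After 8 (send(from=A, to=B, msg='sync')): A:[] B:[done,sync] C:[]
After 9 (process(B)): A:[] B:[sync] C:[]
After 10 (process(B)): A:[] B:[] C:[]
After 11 (send(from=B, to=C, msg='start')): A:[] B:[] C:[start]
After 12 (process(A)): A:[] B:[] C:[start]
After 13 (process(B)): A:[] B:[] C:[start]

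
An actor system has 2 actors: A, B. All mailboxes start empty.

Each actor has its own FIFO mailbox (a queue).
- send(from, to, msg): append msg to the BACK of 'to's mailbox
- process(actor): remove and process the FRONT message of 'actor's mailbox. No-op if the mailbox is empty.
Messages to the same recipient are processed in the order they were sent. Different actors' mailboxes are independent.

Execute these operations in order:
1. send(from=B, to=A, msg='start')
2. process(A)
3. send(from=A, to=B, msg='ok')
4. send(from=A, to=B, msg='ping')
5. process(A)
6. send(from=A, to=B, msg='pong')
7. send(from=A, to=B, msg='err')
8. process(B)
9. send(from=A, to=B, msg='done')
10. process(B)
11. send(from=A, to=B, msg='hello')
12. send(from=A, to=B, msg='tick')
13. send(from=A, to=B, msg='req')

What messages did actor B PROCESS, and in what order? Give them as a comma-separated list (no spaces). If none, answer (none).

After 1 (send(from=B, to=A, msg='start')): A:[start] B:[]
After 2 (process(A)): A:[] B:[]
After 3 (send(from=A, to=B, msg='ok')): A:[] B:[ok]
After 4 (send(from=A, to=B, msg='ping')): A:[] B:[ok,ping]
After 5 (process(A)): A:[] B:[ok,ping]
After 6 (send(from=A, to=B, msg='pong')): A:[] B:[ok,ping,pong]
After 7 (send(from=A, to=B, msg='err')): A:[] B:[ok,ping,pong,err]
After 8 (process(B)): A:[] B:[ping,pong,err]
After 9 (send(from=A, to=B, msg='done')): A:[] B:[ping,pong,err,done]
After 10 (process(B)): A:[] B:[pong,err,done]
After 11 (send(from=A, to=B, msg='hello')): A:[] B:[pong,err,done,hello]
After 12 (send(from=A, to=B, msg='tick')): A:[] B:[pong,err,done,hello,tick]
After 13 (send(from=A, to=B, msg='req')): A:[] B:[pong,err,done,hello,tick,req]

Answer: ok,ping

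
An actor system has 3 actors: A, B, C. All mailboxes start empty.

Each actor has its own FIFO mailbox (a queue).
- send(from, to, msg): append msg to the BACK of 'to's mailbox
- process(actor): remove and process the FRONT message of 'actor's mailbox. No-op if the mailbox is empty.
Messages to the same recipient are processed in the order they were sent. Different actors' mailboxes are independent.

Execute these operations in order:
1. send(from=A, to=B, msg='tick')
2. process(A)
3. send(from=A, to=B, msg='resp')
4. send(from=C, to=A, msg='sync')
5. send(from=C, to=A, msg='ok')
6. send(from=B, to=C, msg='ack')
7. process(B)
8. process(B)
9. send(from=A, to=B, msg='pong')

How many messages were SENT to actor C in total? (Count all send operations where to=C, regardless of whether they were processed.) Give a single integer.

Answer: 1

Derivation:
After 1 (send(from=A, to=B, msg='tick')): A:[] B:[tick] C:[]
After 2 (process(A)): A:[] B:[tick] C:[]
After 3 (send(from=A, to=B, msg='resp')): A:[] B:[tick,resp] C:[]
After 4 (send(from=C, to=A, msg='sync')): A:[sync] B:[tick,resp] C:[]
After 5 (send(from=C, to=A, msg='ok')): A:[sync,ok] B:[tick,resp] C:[]
After 6 (send(from=B, to=C, msg='ack')): A:[sync,ok] B:[tick,resp] C:[ack]
After 7 (process(B)): A:[sync,ok] B:[resp] C:[ack]
After 8 (process(B)): A:[sync,ok] B:[] C:[ack]
After 9 (send(from=A, to=B, msg='pong')): A:[sync,ok] B:[pong] C:[ack]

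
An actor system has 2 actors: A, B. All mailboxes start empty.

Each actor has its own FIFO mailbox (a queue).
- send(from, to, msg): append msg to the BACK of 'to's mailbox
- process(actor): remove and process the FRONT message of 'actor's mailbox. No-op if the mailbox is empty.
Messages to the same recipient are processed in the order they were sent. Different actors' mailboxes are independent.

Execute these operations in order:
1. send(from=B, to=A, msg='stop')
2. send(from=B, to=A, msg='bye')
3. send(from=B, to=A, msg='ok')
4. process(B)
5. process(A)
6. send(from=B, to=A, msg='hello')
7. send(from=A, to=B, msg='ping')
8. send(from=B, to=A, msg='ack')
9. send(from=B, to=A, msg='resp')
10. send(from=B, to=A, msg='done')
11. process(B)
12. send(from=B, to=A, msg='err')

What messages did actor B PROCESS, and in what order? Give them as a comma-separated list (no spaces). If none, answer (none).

After 1 (send(from=B, to=A, msg='stop')): A:[stop] B:[]
After 2 (send(from=B, to=A, msg='bye')): A:[stop,bye] B:[]
After 3 (send(from=B, to=A, msg='ok')): A:[stop,bye,ok] B:[]
After 4 (process(B)): A:[stop,bye,ok] B:[]
After 5 (process(A)): A:[bye,ok] B:[]
After 6 (send(from=B, to=A, msg='hello')): A:[bye,ok,hello] B:[]
After 7 (send(from=A, to=B, msg='ping')): A:[bye,ok,hello] B:[ping]
After 8 (send(from=B, to=A, msg='ack')): A:[bye,ok,hello,ack] B:[ping]
After 9 (send(from=B, to=A, msg='resp')): A:[bye,ok,hello,ack,resp] B:[ping]
After 10 (send(from=B, to=A, msg='done')): A:[bye,ok,hello,ack,resp,done] B:[ping]
After 11 (process(B)): A:[bye,ok,hello,ack,resp,done] B:[]
After 12 (send(from=B, to=A, msg='err')): A:[bye,ok,hello,ack,resp,done,err] B:[]

Answer: ping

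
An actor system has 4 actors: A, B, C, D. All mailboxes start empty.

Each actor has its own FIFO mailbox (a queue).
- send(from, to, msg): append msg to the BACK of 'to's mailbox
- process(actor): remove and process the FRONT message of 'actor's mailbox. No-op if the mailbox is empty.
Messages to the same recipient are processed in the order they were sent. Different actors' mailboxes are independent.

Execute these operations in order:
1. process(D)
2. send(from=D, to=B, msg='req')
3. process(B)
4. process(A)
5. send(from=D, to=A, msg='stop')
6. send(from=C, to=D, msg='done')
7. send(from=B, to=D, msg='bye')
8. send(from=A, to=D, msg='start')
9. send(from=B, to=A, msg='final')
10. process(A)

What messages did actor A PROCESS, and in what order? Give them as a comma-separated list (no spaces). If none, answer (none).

Answer: stop

Derivation:
After 1 (process(D)): A:[] B:[] C:[] D:[]
After 2 (send(from=D, to=B, msg='req')): A:[] B:[req] C:[] D:[]
After 3 (process(B)): A:[] B:[] C:[] D:[]
After 4 (process(A)): A:[] B:[] C:[] D:[]
After 5 (send(from=D, to=A, msg='stop')): A:[stop] B:[] C:[] D:[]
After 6 (send(from=C, to=D, msg='done')): A:[stop] B:[] C:[] D:[done]
After 7 (send(from=B, to=D, msg='bye')): A:[stop] B:[] C:[] D:[done,bye]
After 8 (send(from=A, to=D, msg='start')): A:[stop] B:[] C:[] D:[done,bye,start]
After 9 (send(from=B, to=A, msg='final')): A:[stop,final] B:[] C:[] D:[done,bye,start]
After 10 (process(A)): A:[final] B:[] C:[] D:[done,bye,start]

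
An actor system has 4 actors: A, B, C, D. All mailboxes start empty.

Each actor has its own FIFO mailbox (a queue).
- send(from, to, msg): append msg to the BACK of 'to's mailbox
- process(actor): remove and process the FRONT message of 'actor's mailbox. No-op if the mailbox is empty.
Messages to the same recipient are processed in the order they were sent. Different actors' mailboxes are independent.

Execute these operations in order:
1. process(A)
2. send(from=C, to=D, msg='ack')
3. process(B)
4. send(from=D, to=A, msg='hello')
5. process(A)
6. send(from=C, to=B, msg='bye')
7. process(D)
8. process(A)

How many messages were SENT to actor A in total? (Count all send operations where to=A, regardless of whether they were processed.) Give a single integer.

Answer: 1

Derivation:
After 1 (process(A)): A:[] B:[] C:[] D:[]
After 2 (send(from=C, to=D, msg='ack')): A:[] B:[] C:[] D:[ack]
After 3 (process(B)): A:[] B:[] C:[] D:[ack]
After 4 (send(from=D, to=A, msg='hello')): A:[hello] B:[] C:[] D:[ack]
After 5 (process(A)): A:[] B:[] C:[] D:[ack]
After 6 (send(from=C, to=B, msg='bye')): A:[] B:[bye] C:[] D:[ack]
After 7 (process(D)): A:[] B:[bye] C:[] D:[]
After 8 (process(A)): A:[] B:[bye] C:[] D:[]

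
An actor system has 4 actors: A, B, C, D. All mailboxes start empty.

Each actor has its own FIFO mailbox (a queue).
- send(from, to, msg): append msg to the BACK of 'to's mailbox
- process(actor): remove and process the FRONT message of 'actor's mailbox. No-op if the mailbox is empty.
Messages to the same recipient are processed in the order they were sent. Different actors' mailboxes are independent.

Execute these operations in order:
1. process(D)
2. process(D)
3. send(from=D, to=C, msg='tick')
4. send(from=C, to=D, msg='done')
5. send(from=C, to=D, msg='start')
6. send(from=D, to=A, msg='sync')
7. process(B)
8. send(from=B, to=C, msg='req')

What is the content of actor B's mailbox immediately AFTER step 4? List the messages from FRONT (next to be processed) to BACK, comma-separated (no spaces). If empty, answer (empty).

After 1 (process(D)): A:[] B:[] C:[] D:[]
After 2 (process(D)): A:[] B:[] C:[] D:[]
After 3 (send(from=D, to=C, msg='tick')): A:[] B:[] C:[tick] D:[]
After 4 (send(from=C, to=D, msg='done')): A:[] B:[] C:[tick] D:[done]

(empty)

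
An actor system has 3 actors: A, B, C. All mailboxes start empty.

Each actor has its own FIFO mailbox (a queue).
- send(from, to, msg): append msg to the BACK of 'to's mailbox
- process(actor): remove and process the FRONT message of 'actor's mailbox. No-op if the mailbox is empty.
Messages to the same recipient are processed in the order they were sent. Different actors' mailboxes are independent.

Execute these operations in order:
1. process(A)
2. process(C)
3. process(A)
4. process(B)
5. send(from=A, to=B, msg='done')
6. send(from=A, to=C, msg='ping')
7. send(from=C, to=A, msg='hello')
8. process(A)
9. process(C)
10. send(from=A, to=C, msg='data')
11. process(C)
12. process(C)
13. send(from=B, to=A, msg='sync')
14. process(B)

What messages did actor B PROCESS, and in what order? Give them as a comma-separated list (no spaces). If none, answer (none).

Answer: done

Derivation:
After 1 (process(A)): A:[] B:[] C:[]
After 2 (process(C)): A:[] B:[] C:[]
After 3 (process(A)): A:[] B:[] C:[]
After 4 (process(B)): A:[] B:[] C:[]
After 5 (send(from=A, to=B, msg='done')): A:[] B:[done] C:[]
After 6 (send(from=A, to=C, msg='ping')): A:[] B:[done] C:[ping]
After 7 (send(from=C, to=A, msg='hello')): A:[hello] B:[done] C:[ping]
After 8 (process(A)): A:[] B:[done] C:[ping]
After 9 (process(C)): A:[] B:[done] C:[]
After 10 (send(from=A, to=C, msg='data')): A:[] B:[done] C:[data]
After 11 (process(C)): A:[] B:[done] C:[]
After 12 (process(C)): A:[] B:[done] C:[]
After 13 (send(from=B, to=A, msg='sync')): A:[sync] B:[done] C:[]
After 14 (process(B)): A:[sync] B:[] C:[]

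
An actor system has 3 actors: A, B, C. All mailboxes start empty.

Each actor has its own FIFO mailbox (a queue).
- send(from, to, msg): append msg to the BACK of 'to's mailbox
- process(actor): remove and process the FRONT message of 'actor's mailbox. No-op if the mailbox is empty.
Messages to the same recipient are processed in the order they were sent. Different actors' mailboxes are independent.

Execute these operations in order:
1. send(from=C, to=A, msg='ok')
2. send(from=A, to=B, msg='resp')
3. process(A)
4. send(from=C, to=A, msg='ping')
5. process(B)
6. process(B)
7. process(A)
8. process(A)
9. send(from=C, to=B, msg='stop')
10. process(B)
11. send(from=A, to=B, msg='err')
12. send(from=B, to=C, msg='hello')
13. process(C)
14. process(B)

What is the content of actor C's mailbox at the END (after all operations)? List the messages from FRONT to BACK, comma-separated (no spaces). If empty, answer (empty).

After 1 (send(from=C, to=A, msg='ok')): A:[ok] B:[] C:[]
After 2 (send(from=A, to=B, msg='resp')): A:[ok] B:[resp] C:[]
After 3 (process(A)): A:[] B:[resp] C:[]
After 4 (send(from=C, to=A, msg='ping')): A:[ping] B:[resp] C:[]
After 5 (process(B)): A:[ping] B:[] C:[]
After 6 (process(B)): A:[ping] B:[] C:[]
After 7 (process(A)): A:[] B:[] C:[]
After 8 (process(A)): A:[] B:[] C:[]
After 9 (send(from=C, to=B, msg='stop')): A:[] B:[stop] C:[]
After 10 (process(B)): A:[] B:[] C:[]
After 11 (send(from=A, to=B, msg='err')): A:[] B:[err] C:[]
After 12 (send(from=B, to=C, msg='hello')): A:[] B:[err] C:[hello]
After 13 (process(C)): A:[] B:[err] C:[]
After 14 (process(B)): A:[] B:[] C:[]

Answer: (empty)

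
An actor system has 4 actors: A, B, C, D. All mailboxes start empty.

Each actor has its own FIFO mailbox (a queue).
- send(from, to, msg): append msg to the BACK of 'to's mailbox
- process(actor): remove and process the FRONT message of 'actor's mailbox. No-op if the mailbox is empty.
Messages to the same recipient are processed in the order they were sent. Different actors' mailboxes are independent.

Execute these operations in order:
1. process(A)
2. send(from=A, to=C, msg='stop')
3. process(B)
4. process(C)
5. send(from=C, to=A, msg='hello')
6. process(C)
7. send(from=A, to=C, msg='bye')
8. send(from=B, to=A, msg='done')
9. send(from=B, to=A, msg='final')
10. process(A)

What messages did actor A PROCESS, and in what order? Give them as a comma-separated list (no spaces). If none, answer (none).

After 1 (process(A)): A:[] B:[] C:[] D:[]
After 2 (send(from=A, to=C, msg='stop')): A:[] B:[] C:[stop] D:[]
After 3 (process(B)): A:[] B:[] C:[stop] D:[]
After 4 (process(C)): A:[] B:[] C:[] D:[]
After 5 (send(from=C, to=A, msg='hello')): A:[hello] B:[] C:[] D:[]
After 6 (process(C)): A:[hello] B:[] C:[] D:[]
After 7 (send(from=A, to=C, msg='bye')): A:[hello] B:[] C:[bye] D:[]
After 8 (send(from=B, to=A, msg='done')): A:[hello,done] B:[] C:[bye] D:[]
After 9 (send(from=B, to=A, msg='final')): A:[hello,done,final] B:[] C:[bye] D:[]
After 10 (process(A)): A:[done,final] B:[] C:[bye] D:[]

Answer: hello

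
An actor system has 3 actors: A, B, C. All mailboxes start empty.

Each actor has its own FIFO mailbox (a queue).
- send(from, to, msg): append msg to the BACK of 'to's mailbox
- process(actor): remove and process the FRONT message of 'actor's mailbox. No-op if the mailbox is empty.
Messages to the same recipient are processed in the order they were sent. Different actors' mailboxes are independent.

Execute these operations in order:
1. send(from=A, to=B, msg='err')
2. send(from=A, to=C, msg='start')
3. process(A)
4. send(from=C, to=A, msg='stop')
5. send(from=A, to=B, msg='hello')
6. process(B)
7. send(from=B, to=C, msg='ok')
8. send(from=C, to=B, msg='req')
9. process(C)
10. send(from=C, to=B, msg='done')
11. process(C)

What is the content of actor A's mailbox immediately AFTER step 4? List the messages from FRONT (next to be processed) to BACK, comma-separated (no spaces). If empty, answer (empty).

After 1 (send(from=A, to=B, msg='err')): A:[] B:[err] C:[]
After 2 (send(from=A, to=C, msg='start')): A:[] B:[err] C:[start]
After 3 (process(A)): A:[] B:[err] C:[start]
After 4 (send(from=C, to=A, msg='stop')): A:[stop] B:[err] C:[start]

stop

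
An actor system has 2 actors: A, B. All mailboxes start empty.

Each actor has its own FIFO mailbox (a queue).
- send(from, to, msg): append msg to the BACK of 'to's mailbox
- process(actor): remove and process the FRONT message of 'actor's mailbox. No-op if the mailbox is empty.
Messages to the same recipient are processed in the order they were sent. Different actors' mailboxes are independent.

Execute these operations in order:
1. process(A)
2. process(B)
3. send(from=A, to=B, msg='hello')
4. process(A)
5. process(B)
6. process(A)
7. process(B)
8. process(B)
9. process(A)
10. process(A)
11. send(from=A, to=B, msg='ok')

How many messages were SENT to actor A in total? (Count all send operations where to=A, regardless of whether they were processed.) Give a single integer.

Answer: 0

Derivation:
After 1 (process(A)): A:[] B:[]
After 2 (process(B)): A:[] B:[]
After 3 (send(from=A, to=B, msg='hello')): A:[] B:[hello]
After 4 (process(A)): A:[] B:[hello]
After 5 (process(B)): A:[] B:[]
After 6 (process(A)): A:[] B:[]
After 7 (process(B)): A:[] B:[]
After 8 (process(B)): A:[] B:[]
After 9 (process(A)): A:[] B:[]
After 10 (process(A)): A:[] B:[]
After 11 (send(from=A, to=B, msg='ok')): A:[] B:[ok]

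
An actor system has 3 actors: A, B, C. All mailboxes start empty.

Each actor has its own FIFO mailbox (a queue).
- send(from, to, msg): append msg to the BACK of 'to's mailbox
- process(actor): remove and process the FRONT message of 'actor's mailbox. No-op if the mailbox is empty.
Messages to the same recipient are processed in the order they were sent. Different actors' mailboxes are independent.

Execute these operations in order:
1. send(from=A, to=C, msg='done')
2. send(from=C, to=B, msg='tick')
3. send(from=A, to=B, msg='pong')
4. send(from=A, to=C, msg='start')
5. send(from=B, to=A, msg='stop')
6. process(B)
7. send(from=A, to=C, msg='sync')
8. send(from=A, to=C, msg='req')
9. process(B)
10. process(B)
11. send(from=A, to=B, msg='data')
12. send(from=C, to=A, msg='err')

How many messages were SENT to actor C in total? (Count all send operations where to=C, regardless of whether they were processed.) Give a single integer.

Answer: 4

Derivation:
After 1 (send(from=A, to=C, msg='done')): A:[] B:[] C:[done]
After 2 (send(from=C, to=B, msg='tick')): A:[] B:[tick] C:[done]
After 3 (send(from=A, to=B, msg='pong')): A:[] B:[tick,pong] C:[done]
After 4 (send(from=A, to=C, msg='start')): A:[] B:[tick,pong] C:[done,start]
After 5 (send(from=B, to=A, msg='stop')): A:[stop] B:[tick,pong] C:[done,start]
After 6 (process(B)): A:[stop] B:[pong] C:[done,start]
After 7 (send(from=A, to=C, msg='sync')): A:[stop] B:[pong] C:[done,start,sync]
After 8 (send(from=A, to=C, msg='req')): A:[stop] B:[pong] C:[done,start,sync,req]
After 9 (process(B)): A:[stop] B:[] C:[done,start,sync,req]
After 10 (process(B)): A:[stop] B:[] C:[done,start,sync,req]
After 11 (send(from=A, to=B, msg='data')): A:[stop] B:[data] C:[done,start,sync,req]
After 12 (send(from=C, to=A, msg='err')): A:[stop,err] B:[data] C:[done,start,sync,req]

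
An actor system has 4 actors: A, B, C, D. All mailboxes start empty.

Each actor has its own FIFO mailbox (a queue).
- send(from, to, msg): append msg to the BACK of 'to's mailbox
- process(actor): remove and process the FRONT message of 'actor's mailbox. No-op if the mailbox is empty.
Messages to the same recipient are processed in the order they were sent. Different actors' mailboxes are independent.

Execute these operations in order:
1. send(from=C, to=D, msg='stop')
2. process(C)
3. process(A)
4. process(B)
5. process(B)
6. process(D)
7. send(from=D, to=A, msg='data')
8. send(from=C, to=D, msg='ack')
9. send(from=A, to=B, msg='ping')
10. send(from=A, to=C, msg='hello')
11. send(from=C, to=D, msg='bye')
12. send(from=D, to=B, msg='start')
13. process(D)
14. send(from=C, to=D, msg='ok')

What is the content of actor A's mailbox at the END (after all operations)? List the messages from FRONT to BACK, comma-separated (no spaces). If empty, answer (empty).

Answer: data

Derivation:
After 1 (send(from=C, to=D, msg='stop')): A:[] B:[] C:[] D:[stop]
After 2 (process(C)): A:[] B:[] C:[] D:[stop]
After 3 (process(A)): A:[] B:[] C:[] D:[stop]
After 4 (process(B)): A:[] B:[] C:[] D:[stop]
After 5 (process(B)): A:[] B:[] C:[] D:[stop]
After 6 (process(D)): A:[] B:[] C:[] D:[]
After 7 (send(from=D, to=A, msg='data')): A:[data] B:[] C:[] D:[]
After 8 (send(from=C, to=D, msg='ack')): A:[data] B:[] C:[] D:[ack]
After 9 (send(from=A, to=B, msg='ping')): A:[data] B:[ping] C:[] D:[ack]
After 10 (send(from=A, to=C, msg='hello')): A:[data] B:[ping] C:[hello] D:[ack]
After 11 (send(from=C, to=D, msg='bye')): A:[data] B:[ping] C:[hello] D:[ack,bye]
After 12 (send(from=D, to=B, msg='start')): A:[data] B:[ping,start] C:[hello] D:[ack,bye]
After 13 (process(D)): A:[data] B:[ping,start] C:[hello] D:[bye]
After 14 (send(from=C, to=D, msg='ok')): A:[data] B:[ping,start] C:[hello] D:[bye,ok]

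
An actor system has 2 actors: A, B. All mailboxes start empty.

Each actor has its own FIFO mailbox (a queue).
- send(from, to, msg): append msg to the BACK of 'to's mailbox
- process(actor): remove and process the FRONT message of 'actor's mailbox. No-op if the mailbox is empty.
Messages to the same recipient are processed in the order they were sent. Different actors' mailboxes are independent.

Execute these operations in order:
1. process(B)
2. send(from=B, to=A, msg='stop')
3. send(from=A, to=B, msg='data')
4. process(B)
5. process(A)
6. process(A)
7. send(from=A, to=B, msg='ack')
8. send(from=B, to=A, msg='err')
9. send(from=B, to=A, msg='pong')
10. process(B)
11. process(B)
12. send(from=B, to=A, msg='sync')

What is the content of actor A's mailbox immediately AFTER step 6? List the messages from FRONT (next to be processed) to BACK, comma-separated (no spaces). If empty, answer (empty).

After 1 (process(B)): A:[] B:[]
After 2 (send(from=B, to=A, msg='stop')): A:[stop] B:[]
After 3 (send(from=A, to=B, msg='data')): A:[stop] B:[data]
After 4 (process(B)): A:[stop] B:[]
After 5 (process(A)): A:[] B:[]
After 6 (process(A)): A:[] B:[]

(empty)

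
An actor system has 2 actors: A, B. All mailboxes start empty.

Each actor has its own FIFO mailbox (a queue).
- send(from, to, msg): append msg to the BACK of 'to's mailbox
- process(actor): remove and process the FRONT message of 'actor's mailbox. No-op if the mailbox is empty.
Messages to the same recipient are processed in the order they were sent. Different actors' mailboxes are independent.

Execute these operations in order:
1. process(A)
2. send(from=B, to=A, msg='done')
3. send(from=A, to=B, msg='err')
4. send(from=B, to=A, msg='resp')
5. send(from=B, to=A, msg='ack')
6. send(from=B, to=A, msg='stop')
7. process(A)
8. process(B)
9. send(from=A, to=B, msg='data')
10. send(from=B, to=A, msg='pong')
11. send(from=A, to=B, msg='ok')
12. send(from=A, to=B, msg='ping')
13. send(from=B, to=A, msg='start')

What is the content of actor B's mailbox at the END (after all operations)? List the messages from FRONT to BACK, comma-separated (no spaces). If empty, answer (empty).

Answer: data,ok,ping

Derivation:
After 1 (process(A)): A:[] B:[]
After 2 (send(from=B, to=A, msg='done')): A:[done] B:[]
After 3 (send(from=A, to=B, msg='err')): A:[done] B:[err]
After 4 (send(from=B, to=A, msg='resp')): A:[done,resp] B:[err]
After 5 (send(from=B, to=A, msg='ack')): A:[done,resp,ack] B:[err]
After 6 (send(from=B, to=A, msg='stop')): A:[done,resp,ack,stop] B:[err]
After 7 (process(A)): A:[resp,ack,stop] B:[err]
After 8 (process(B)): A:[resp,ack,stop] B:[]
After 9 (send(from=A, to=B, msg='data')): A:[resp,ack,stop] B:[data]
After 10 (send(from=B, to=A, msg='pong')): A:[resp,ack,stop,pong] B:[data]
After 11 (send(from=A, to=B, msg='ok')): A:[resp,ack,stop,pong] B:[data,ok]
After 12 (send(from=A, to=B, msg='ping')): A:[resp,ack,stop,pong] B:[data,ok,ping]
After 13 (send(from=B, to=A, msg='start')): A:[resp,ack,stop,pong,start] B:[data,ok,ping]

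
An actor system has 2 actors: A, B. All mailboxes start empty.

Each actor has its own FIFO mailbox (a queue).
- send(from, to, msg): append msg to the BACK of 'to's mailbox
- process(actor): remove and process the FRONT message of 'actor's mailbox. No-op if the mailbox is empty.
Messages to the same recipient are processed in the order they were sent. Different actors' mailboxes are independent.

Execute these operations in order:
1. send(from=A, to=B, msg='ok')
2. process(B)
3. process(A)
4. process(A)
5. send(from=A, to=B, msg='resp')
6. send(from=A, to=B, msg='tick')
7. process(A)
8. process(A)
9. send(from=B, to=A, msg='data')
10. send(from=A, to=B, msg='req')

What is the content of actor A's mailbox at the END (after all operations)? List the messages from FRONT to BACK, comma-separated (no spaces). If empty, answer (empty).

Answer: data

Derivation:
After 1 (send(from=A, to=B, msg='ok')): A:[] B:[ok]
After 2 (process(B)): A:[] B:[]
After 3 (process(A)): A:[] B:[]
After 4 (process(A)): A:[] B:[]
After 5 (send(from=A, to=B, msg='resp')): A:[] B:[resp]
After 6 (send(from=A, to=B, msg='tick')): A:[] B:[resp,tick]
After 7 (process(A)): A:[] B:[resp,tick]
After 8 (process(A)): A:[] B:[resp,tick]
After 9 (send(from=B, to=A, msg='data')): A:[data] B:[resp,tick]
After 10 (send(from=A, to=B, msg='req')): A:[data] B:[resp,tick,req]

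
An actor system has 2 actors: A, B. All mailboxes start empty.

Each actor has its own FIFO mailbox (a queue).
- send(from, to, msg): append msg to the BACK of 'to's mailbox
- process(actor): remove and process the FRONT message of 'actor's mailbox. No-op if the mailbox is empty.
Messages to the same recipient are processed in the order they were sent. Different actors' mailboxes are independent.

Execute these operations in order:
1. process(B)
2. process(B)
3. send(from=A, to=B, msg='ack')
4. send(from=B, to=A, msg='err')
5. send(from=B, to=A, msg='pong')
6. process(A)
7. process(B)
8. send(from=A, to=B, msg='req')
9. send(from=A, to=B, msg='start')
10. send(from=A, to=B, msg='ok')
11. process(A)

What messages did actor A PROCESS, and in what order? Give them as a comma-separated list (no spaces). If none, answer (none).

Answer: err,pong

Derivation:
After 1 (process(B)): A:[] B:[]
After 2 (process(B)): A:[] B:[]
After 3 (send(from=A, to=B, msg='ack')): A:[] B:[ack]
After 4 (send(from=B, to=A, msg='err')): A:[err] B:[ack]
After 5 (send(from=B, to=A, msg='pong')): A:[err,pong] B:[ack]
After 6 (process(A)): A:[pong] B:[ack]
After 7 (process(B)): A:[pong] B:[]
After 8 (send(from=A, to=B, msg='req')): A:[pong] B:[req]
After 9 (send(from=A, to=B, msg='start')): A:[pong] B:[req,start]
After 10 (send(from=A, to=B, msg='ok')): A:[pong] B:[req,start,ok]
After 11 (process(A)): A:[] B:[req,start,ok]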